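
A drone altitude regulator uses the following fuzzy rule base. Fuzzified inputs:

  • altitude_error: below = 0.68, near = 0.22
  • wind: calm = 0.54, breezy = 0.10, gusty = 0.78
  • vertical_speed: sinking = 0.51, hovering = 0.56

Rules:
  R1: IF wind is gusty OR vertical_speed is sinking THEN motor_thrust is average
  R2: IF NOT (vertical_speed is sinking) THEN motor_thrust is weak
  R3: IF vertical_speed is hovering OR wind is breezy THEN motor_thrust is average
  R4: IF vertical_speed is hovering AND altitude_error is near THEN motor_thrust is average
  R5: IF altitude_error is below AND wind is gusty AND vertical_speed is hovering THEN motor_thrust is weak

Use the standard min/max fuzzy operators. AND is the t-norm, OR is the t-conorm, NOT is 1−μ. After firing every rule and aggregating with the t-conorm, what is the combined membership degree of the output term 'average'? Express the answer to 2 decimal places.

R1: gusty=0.78, sinking=0.51; OR[max(a, b)] → w = 0.78
R2: ¬sinking=1−0.51=0.49 → w = 0.49
R3: hovering=0.56, breezy=0.10; OR[max(a, b)] → w = 0.56
R4: hovering=0.56, near=0.22; AND[min(a, b)] → w = 0.22
R5: below=0.68, gusty=0.78, hovering=0.56; AND[min(a, b)] → w = 0.56
Rules with consequent 'average': {R1, R3, R4} → strengths 0.78, 0.56, 0.22
Aggregate via t-conorm [max(a, b)]: 0.78

0.78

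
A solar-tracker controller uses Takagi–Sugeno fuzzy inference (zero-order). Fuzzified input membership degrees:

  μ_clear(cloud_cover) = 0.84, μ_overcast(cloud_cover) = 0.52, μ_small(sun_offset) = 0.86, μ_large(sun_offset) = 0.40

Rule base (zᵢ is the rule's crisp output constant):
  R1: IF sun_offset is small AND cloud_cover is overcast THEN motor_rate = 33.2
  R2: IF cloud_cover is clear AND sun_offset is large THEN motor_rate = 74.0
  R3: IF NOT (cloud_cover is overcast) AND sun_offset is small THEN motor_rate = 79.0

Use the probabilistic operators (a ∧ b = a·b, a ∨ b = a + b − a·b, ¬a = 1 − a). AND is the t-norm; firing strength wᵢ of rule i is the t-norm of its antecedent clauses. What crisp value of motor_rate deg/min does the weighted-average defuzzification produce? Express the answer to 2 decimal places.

60.47

R1 (z=33.2): small=0.86, overcast=0.52; AND[a·b] → w = 0.4472
R2 (z=74.0): clear=0.84, large=0.40; AND[a·b] → w = 0.3360
R3 (z=79.0): ¬overcast=1−0.52=0.48, small=0.86; AND[a·b] → w = 0.4128
Weighted average = (0.4472·33.2 + 0.3360·74.0 + 0.4128·79.0) / (0.4472 + 0.3360 + 0.4128)
  = 72.3222 / 1.1960 = 60.47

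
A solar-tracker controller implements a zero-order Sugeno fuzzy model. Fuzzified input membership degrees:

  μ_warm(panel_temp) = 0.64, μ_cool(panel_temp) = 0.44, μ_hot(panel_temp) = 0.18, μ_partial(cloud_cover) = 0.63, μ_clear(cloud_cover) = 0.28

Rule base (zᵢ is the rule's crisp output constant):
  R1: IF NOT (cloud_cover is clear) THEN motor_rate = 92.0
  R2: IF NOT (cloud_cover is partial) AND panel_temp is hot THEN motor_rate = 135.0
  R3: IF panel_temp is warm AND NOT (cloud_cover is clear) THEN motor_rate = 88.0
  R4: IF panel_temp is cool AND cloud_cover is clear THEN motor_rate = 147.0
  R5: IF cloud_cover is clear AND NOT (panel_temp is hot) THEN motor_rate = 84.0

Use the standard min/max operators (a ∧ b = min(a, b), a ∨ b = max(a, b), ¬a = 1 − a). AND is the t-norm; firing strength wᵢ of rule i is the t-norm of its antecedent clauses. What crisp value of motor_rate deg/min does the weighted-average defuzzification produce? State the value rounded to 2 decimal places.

R1 (z=92.0): ¬clear=1−0.28=0.72 → w = 0.72
R2 (z=135.0): ¬partial=1−0.63=0.37, hot=0.18; AND[min(a, b)] → w = 0.18
R3 (z=88.0): warm=0.64, ¬clear=1−0.28=0.72; AND[min(a, b)] → w = 0.64
R4 (z=147.0): cool=0.44, clear=0.28; AND[min(a, b)] → w = 0.28
R5 (z=84.0): clear=0.28, ¬hot=1−0.18=0.82; AND[min(a, b)] → w = 0.28
Weighted average = (0.72·92.0 + 0.18·135.0 + 0.64·88.0 + 0.28·147.0 + 0.28·84.0) / (0.72 + 0.18 + 0.64 + 0.28 + 0.28)
  = 211.5400 / 2.1000 = 100.73

100.73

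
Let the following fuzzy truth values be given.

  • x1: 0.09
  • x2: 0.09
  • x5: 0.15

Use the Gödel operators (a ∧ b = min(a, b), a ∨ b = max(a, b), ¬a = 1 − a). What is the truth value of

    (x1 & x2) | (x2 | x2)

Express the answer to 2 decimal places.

x1 & x2 = min(a, b) on (0.09, 0.09) = 0.09
x2 | x2 = max(a, b) on (0.09, 0.09) = 0.09
(x1 & x2) | (x2 | x2) = max(a, b) on (0.09, 0.09) = 0.09

0.09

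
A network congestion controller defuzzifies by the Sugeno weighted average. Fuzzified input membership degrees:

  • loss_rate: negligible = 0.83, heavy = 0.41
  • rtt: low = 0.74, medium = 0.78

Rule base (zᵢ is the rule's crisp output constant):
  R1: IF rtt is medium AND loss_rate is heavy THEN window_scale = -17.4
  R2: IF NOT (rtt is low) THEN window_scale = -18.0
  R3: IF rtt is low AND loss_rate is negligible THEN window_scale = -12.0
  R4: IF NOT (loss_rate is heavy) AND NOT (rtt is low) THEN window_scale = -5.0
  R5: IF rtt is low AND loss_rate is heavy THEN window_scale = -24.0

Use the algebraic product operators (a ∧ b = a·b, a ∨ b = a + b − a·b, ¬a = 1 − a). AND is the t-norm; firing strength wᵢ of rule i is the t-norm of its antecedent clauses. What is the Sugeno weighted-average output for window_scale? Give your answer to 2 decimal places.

R1 (z=-17.4): medium=0.78, heavy=0.41; AND[a·b] → w = 0.3198
R2 (z=-18.0): ¬low=1−0.74=0.26 → w = 0.2600
R3 (z=-12.0): low=0.74, negligible=0.83; AND[a·b] → w = 0.6142
R4 (z=-5.0): ¬heavy=1−0.41=0.59, ¬low=1−0.74=0.26; AND[a·b] → w = 0.1534
R5 (z=-24.0): low=0.74, heavy=0.41; AND[a·b] → w = 0.3034
Weighted average = (0.3198·-17.4 + 0.2600·-18.0 + 0.6142·-12.0 + 0.1534·-5.0 + 0.3034·-24.0) / (0.3198 + 0.2600 + 0.6142 + 0.1534 + 0.3034)
  = -25.6635 / 1.6508 = -15.55

-15.55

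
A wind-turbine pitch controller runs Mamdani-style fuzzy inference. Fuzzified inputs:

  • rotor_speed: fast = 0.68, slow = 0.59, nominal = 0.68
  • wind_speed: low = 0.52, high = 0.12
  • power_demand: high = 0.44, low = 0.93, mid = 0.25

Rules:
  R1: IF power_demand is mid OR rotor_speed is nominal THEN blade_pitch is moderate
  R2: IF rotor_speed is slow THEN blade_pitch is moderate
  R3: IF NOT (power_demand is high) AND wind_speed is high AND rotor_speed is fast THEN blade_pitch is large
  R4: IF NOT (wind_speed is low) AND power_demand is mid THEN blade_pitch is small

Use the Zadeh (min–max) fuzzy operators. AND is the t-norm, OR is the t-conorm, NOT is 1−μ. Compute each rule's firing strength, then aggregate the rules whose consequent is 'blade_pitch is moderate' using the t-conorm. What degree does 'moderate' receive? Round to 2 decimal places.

0.68

R1: mid=0.25, nominal=0.68; OR[max(a, b)] → w = 0.68
R2: slow=0.59 → w = 0.59
R3: ¬high=1−0.44=0.56, high=0.12, fast=0.68; AND[min(a, b)] → w = 0.12
R4: ¬low=1−0.52=0.48, mid=0.25; AND[min(a, b)] → w = 0.25
Rules with consequent 'moderate': {R1, R2} → strengths 0.68, 0.59
Aggregate via t-conorm [max(a, b)]: 0.68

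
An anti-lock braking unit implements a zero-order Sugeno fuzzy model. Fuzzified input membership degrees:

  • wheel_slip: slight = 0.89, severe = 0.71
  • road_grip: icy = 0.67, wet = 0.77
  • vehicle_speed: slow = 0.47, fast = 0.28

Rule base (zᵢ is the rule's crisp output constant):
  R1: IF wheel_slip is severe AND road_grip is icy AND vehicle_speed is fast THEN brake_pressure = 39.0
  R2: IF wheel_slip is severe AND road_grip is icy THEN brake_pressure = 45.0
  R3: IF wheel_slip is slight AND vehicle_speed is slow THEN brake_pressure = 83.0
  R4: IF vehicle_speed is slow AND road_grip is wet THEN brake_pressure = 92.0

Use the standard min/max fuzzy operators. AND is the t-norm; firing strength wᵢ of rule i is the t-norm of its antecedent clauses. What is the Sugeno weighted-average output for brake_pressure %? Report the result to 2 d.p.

R1 (z=39.0): severe=0.71, icy=0.67, fast=0.28; AND[min(a, b)] → w = 0.28
R2 (z=45.0): severe=0.71, icy=0.67; AND[min(a, b)] → w = 0.67
R3 (z=83.0): slight=0.89, slow=0.47; AND[min(a, b)] → w = 0.47
R4 (z=92.0): slow=0.47, wet=0.77; AND[min(a, b)] → w = 0.47
Weighted average = (0.28·39.0 + 0.67·45.0 + 0.47·83.0 + 0.47·92.0) / (0.28 + 0.67 + 0.47 + 0.47)
  = 123.3200 / 1.8900 = 65.25

65.25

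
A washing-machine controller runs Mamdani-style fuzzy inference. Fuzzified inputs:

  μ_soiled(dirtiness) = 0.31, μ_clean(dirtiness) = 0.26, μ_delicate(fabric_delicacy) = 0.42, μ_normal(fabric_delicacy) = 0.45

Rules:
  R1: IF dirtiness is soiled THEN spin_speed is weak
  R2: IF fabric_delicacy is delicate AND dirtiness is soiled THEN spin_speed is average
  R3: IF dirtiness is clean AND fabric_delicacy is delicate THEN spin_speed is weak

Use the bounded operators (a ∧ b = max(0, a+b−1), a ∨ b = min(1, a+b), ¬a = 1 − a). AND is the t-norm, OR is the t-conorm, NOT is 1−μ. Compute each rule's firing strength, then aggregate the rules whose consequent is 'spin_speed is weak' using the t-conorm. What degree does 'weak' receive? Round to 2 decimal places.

0.31

R1: soiled=0.31 → w = 0.31
R2: delicate=0.42, soiled=0.31; AND[max(0, a+b−1)] → w = 0.00
R3: clean=0.26, delicate=0.42; AND[max(0, a+b−1)] → w = 0.00
Rules with consequent 'weak': {R1, R3} → strengths 0.31, 0.00
Aggregate via t-conorm [min(1, a+b)]: 0.31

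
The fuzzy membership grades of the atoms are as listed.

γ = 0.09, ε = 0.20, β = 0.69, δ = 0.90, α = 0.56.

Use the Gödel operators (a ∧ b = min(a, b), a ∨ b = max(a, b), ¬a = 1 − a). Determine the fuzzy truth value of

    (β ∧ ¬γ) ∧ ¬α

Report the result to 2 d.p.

0.44

¬γ = 1 − 0.09 = 0.91
β ∧ ¬γ = min(a, b) on (0.69, 0.91) = 0.69
¬α = 1 − 0.56 = 0.44
(β ∧ ¬γ) ∧ ¬α = min(a, b) on (0.69, 0.44) = 0.44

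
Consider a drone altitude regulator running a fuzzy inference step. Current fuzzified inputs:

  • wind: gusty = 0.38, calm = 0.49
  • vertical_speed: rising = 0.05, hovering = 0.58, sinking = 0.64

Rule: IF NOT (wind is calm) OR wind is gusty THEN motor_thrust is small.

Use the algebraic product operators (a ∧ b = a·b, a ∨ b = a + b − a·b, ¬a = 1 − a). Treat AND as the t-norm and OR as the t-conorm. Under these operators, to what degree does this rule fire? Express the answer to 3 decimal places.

firing strength: ¬calm=1−0.49=0.51, gusty=0.38; OR[a + b − a·b] → w = 0.6962

0.696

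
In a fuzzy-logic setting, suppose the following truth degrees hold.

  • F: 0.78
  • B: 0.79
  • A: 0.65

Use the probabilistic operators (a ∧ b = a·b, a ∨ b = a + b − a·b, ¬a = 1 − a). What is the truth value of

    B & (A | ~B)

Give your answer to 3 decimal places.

0.572

~B = 1 − 0.7900 = 0.2100
A | ~B = a + b − a·b on (0.6500, 0.2100) = 0.7235
B & (A | ~B) = a·b on (0.7900, 0.7235) = 0.5716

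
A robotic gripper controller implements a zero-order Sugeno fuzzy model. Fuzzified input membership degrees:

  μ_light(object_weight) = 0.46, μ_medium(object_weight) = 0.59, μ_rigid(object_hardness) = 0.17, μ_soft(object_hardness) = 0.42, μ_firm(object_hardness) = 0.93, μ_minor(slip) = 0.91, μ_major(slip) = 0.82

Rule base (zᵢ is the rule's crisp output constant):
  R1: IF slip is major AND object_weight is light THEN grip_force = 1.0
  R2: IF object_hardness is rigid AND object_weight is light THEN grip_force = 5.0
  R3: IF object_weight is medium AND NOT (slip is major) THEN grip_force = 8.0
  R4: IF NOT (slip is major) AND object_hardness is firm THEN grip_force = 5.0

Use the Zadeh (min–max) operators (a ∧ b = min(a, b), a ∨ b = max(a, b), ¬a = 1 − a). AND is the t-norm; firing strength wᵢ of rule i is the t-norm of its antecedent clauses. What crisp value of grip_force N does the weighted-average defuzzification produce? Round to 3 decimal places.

R1 (z=1.0): major=0.82, light=0.46; AND[min(a, b)] → w = 0.46
R2 (z=5.0): rigid=0.17, light=0.46; AND[min(a, b)] → w = 0.17
R3 (z=8.0): medium=0.59, ¬major=1−0.82=0.18; AND[min(a, b)] → w = 0.18
R4 (z=5.0): ¬major=1−0.82=0.18, firm=0.93; AND[min(a, b)] → w = 0.18
Weighted average = (0.46·1.0 + 0.17·5.0 + 0.18·8.0 + 0.18·5.0) / (0.46 + 0.17 + 0.18 + 0.18)
  = 3.6500 / 0.9900 = 3.687

3.687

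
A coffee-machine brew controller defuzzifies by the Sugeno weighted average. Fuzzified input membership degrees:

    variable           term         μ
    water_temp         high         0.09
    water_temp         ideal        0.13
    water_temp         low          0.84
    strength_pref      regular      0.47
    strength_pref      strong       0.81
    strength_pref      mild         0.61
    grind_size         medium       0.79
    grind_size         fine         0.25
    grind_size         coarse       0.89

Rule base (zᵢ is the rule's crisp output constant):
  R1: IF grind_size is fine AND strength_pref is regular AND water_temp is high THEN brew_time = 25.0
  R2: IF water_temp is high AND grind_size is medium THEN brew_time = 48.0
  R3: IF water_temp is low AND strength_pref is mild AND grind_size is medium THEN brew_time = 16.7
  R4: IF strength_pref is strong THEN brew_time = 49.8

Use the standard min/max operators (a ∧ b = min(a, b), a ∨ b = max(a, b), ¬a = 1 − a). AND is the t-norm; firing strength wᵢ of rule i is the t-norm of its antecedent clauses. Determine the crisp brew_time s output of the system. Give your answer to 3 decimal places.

R1 (z=25.0): fine=0.25, regular=0.47, high=0.09; AND[min(a, b)] → w = 0.09
R2 (z=48.0): high=0.09, medium=0.79; AND[min(a, b)] → w = 0.09
R3 (z=16.7): low=0.84, mild=0.61, medium=0.79; AND[min(a, b)] → w = 0.61
R4 (z=49.8): strong=0.81 → w = 0.81
Weighted average = (0.09·25.0 + 0.09·48.0 + 0.61·16.7 + 0.81·49.8) / (0.09 + 0.09 + 0.61 + 0.81)
  = 57.0950 / 1.6000 = 35.684

35.684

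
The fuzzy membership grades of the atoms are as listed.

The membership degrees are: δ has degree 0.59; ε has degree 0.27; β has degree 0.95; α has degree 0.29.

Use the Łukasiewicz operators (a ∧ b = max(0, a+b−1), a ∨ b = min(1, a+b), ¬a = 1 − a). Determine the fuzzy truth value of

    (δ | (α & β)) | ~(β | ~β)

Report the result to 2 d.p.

α & β = max(0, a+b−1) on (0.29, 0.95) = 0.24
δ | (α & β) = min(1, a+b) on (0.59, 0.24) = 0.83
~β = 1 − 0.95 = 0.05
β | ~β = min(1, a+b) on (0.95, 0.05) = 1.00
~(β | ~β) = 1 − 1.00 = 0.00
(δ | (α & β)) | ~(β | ~β) = min(1, a+b) on (0.83, 0.00) = 0.83

0.83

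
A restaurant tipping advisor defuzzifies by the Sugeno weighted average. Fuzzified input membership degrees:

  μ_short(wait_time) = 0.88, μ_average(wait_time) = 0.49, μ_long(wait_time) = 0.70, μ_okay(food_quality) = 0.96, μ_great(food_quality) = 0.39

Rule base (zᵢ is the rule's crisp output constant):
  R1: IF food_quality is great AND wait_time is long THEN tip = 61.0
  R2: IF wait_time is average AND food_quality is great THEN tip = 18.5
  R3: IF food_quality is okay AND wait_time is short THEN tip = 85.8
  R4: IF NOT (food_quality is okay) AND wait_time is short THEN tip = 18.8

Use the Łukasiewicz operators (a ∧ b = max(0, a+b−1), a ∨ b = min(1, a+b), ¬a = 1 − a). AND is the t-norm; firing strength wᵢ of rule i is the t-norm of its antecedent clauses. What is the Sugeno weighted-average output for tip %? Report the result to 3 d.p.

R1 (z=61.0): great=0.39, long=0.70; AND[max(0, a+b−1)] → w = 0.09
R2 (z=18.5): average=0.49, great=0.39; AND[max(0, a+b−1)] → w = 0.00
R3 (z=85.8): okay=0.96, short=0.88; AND[max(0, a+b−1)] → w = 0.84
R4 (z=18.8): ¬okay=1−0.96=0.04, short=0.88; AND[max(0, a+b−1)] → w = 0.00
Weighted average = (0.09·61.0 + 0.00·18.5 + 0.84·85.8 + 0.00·18.8) / (0.09 + 0.00 + 0.84 + 0.00)
  = 77.5620 / 0.9300 = 83.400

83.400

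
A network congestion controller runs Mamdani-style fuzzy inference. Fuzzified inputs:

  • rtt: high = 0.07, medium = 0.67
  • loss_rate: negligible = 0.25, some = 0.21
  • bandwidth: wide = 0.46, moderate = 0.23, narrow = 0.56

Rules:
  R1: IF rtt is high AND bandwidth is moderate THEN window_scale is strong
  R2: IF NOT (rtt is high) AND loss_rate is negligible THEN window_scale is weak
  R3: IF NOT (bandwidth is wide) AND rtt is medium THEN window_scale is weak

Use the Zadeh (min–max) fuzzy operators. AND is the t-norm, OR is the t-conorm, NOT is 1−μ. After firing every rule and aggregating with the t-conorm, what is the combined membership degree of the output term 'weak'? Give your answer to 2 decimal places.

0.54

R1: high=0.07, moderate=0.23; AND[min(a, b)] → w = 0.07
R2: ¬high=1−0.07=0.93, negligible=0.25; AND[min(a, b)] → w = 0.25
R3: ¬wide=1−0.46=0.54, medium=0.67; AND[min(a, b)] → w = 0.54
Rules with consequent 'weak': {R2, R3} → strengths 0.25, 0.54
Aggregate via t-conorm [max(a, b)]: 0.54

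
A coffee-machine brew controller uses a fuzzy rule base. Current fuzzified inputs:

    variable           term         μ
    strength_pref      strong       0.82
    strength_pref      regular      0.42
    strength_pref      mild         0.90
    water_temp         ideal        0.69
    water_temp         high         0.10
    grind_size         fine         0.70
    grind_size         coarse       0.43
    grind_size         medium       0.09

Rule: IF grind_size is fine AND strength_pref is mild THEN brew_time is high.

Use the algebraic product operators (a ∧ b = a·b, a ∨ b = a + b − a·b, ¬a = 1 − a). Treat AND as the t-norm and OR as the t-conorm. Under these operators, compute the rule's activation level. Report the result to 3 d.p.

firing strength: fine=0.70, mild=0.90; AND[a·b] → w = 0.6300

0.630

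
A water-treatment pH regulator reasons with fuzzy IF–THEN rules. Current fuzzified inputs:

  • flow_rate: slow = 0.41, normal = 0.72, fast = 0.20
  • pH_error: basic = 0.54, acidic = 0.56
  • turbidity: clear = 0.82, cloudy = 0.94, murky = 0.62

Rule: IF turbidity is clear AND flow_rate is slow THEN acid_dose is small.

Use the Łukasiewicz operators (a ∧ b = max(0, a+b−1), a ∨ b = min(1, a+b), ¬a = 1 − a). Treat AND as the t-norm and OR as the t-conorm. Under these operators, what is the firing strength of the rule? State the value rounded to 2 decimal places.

0.23

firing strength: clear=0.82, slow=0.41; AND[max(0, a+b−1)] → w = 0.23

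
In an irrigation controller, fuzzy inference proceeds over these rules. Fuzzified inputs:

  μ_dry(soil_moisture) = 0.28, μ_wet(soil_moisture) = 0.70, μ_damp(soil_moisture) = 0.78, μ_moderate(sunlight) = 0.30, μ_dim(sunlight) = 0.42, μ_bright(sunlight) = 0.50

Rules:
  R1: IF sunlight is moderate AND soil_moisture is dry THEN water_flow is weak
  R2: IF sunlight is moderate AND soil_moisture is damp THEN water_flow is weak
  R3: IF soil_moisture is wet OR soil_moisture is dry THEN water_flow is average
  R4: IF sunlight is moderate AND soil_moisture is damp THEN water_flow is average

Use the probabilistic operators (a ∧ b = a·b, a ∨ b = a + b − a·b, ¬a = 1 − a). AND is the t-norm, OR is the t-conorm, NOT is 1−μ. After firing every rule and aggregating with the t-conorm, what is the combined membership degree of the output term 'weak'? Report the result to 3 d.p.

R1: moderate=0.30, dry=0.28; AND[a·b] → w = 0.0840
R2: moderate=0.30, damp=0.78; AND[a·b] → w = 0.2340
R3: wet=0.70, dry=0.28; OR[a + b − a·b] → w = 0.7840
R4: moderate=0.30, damp=0.78; AND[a·b] → w = 0.2340
Rules with consequent 'weak': {R1, R2} → strengths 0.0840, 0.2340
Aggregate via t-conorm [a + b − a·b]: 0.2983

0.298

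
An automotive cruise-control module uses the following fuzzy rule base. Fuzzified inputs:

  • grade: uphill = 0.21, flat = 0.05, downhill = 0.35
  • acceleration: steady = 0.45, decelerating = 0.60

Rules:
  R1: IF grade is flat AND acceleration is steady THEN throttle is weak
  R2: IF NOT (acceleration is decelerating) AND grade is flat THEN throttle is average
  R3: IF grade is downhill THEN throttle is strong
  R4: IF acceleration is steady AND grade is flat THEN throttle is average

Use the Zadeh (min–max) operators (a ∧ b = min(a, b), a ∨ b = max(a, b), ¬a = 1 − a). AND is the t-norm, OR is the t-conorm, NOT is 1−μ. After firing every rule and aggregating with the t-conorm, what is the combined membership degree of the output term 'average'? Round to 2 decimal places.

R1: flat=0.05, steady=0.45; AND[min(a, b)] → w = 0.05
R2: ¬decelerating=1−0.60=0.40, flat=0.05; AND[min(a, b)] → w = 0.05
R3: downhill=0.35 → w = 0.35
R4: steady=0.45, flat=0.05; AND[min(a, b)] → w = 0.05
Rules with consequent 'average': {R2, R4} → strengths 0.05, 0.05
Aggregate via t-conorm [max(a, b)]: 0.05

0.05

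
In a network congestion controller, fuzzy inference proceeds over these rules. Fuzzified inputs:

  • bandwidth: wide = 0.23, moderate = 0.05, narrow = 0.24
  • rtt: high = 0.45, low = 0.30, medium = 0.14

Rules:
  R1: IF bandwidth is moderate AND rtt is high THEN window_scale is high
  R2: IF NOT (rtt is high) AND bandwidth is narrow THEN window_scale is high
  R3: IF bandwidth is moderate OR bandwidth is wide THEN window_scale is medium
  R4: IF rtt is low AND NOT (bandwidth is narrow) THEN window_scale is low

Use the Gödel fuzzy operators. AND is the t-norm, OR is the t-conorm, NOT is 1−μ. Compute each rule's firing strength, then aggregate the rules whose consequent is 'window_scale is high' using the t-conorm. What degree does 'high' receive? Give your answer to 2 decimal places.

R1: moderate=0.05, high=0.45; AND[min(a, b)] → w = 0.05
R2: ¬high=1−0.45=0.55, narrow=0.24; AND[min(a, b)] → w = 0.24
R3: moderate=0.05, wide=0.23; OR[max(a, b)] → w = 0.23
R4: low=0.30, ¬narrow=1−0.24=0.76; AND[min(a, b)] → w = 0.30
Rules with consequent 'high': {R1, R2} → strengths 0.05, 0.24
Aggregate via t-conorm [max(a, b)]: 0.24

0.24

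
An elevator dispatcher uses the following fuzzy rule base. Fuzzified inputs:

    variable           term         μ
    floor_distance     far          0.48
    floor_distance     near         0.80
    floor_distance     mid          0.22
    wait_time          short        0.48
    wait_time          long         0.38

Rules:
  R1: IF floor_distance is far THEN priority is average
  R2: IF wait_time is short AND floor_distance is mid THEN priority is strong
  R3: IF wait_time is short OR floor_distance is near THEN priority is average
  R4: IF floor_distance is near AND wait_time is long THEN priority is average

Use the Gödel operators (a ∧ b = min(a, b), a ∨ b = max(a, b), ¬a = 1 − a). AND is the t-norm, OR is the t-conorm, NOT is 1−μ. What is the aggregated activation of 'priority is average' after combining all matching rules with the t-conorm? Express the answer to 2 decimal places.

0.80

R1: far=0.48 → w = 0.48
R2: short=0.48, mid=0.22; AND[min(a, b)] → w = 0.22
R3: short=0.48, near=0.80; OR[max(a, b)] → w = 0.80
R4: near=0.80, long=0.38; AND[min(a, b)] → w = 0.38
Rules with consequent 'average': {R1, R3, R4} → strengths 0.48, 0.80, 0.38
Aggregate via t-conorm [max(a, b)]: 0.80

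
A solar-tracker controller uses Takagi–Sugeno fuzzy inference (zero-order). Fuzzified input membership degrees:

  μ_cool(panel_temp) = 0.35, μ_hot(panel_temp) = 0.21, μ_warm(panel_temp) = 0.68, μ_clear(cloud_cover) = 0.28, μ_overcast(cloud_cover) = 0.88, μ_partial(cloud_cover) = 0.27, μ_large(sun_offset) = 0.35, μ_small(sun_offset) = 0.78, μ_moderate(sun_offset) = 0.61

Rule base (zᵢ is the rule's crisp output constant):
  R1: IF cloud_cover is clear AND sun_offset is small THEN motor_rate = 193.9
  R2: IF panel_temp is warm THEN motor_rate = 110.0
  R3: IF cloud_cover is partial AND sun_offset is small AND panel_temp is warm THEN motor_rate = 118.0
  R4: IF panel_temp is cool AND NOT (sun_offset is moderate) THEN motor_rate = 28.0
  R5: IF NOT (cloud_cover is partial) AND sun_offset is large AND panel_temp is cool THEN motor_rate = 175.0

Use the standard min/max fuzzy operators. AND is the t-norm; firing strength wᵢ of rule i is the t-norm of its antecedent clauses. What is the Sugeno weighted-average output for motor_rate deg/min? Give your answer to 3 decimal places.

120.208

R1 (z=193.9): clear=0.28, small=0.78; AND[min(a, b)] → w = 0.28
R2 (z=110.0): warm=0.68 → w = 0.68
R3 (z=118.0): partial=0.27, small=0.78, warm=0.68; AND[min(a, b)] → w = 0.27
R4 (z=28.0): cool=0.35, ¬moderate=1−0.61=0.39; AND[min(a, b)] → w = 0.35
R5 (z=175.0): ¬partial=1−0.27=0.73, large=0.35, cool=0.35; AND[min(a, b)] → w = 0.35
Weighted average = (0.28·193.9 + 0.68·110.0 + 0.27·118.0 + 0.35·28.0 + 0.35·175.0) / (0.28 + 0.68 + 0.27 + 0.35 + 0.35)
  = 232.0020 / 1.9300 = 120.208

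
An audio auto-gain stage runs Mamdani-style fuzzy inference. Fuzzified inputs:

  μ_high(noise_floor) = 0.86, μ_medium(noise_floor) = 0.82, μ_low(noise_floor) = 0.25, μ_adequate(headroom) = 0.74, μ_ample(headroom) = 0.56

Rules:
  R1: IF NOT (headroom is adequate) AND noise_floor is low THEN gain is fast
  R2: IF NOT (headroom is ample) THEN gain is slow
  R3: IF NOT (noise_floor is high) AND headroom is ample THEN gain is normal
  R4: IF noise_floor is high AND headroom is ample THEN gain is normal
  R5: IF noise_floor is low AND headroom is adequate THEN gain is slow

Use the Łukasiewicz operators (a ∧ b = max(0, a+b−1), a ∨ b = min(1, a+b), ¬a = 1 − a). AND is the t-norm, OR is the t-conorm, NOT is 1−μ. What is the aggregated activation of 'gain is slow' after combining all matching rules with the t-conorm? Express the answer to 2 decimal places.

0.44

R1: ¬adequate=1−0.74=0.26, low=0.25; AND[max(0, a+b−1)] → w = 0.00
R2: ¬ample=1−0.56=0.44 → w = 0.44
R3: ¬high=1−0.86=0.14, ample=0.56; AND[max(0, a+b−1)] → w = 0.00
R4: high=0.86, ample=0.56; AND[max(0, a+b−1)] → w = 0.42
R5: low=0.25, adequate=0.74; AND[max(0, a+b−1)] → w = 0.00
Rules with consequent 'slow': {R2, R5} → strengths 0.44, 0.00
Aggregate via t-conorm [min(1, a+b)]: 0.44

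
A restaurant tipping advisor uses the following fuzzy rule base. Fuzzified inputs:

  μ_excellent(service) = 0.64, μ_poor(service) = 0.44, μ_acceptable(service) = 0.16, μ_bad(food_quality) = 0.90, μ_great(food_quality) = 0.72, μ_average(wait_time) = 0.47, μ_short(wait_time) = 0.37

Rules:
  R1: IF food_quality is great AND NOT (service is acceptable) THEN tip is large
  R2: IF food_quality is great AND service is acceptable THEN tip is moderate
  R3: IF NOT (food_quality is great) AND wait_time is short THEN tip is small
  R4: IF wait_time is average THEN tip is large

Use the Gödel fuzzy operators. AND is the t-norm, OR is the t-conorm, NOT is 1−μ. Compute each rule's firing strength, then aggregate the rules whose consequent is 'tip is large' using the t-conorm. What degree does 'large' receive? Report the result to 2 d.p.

R1: great=0.72, ¬acceptable=1−0.16=0.84; AND[min(a, b)] → w = 0.72
R2: great=0.72, acceptable=0.16; AND[min(a, b)] → w = 0.16
R3: ¬great=1−0.72=0.28, short=0.37; AND[min(a, b)] → w = 0.28
R4: average=0.47 → w = 0.47
Rules with consequent 'large': {R1, R4} → strengths 0.72, 0.47
Aggregate via t-conorm [max(a, b)]: 0.72

0.72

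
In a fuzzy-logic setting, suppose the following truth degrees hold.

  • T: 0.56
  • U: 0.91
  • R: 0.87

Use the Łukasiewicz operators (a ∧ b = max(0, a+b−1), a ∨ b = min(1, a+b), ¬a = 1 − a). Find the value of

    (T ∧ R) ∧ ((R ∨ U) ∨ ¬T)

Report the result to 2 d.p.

T ∧ R = max(0, a+b−1) on (0.56, 0.87) = 0.43
R ∨ U = min(1, a+b) on (0.87, 0.91) = 1.00
¬T = 1 − 0.56 = 0.44
(R ∨ U) ∨ ¬T = min(1, a+b) on (1.00, 0.44) = 1.00
(T ∧ R) ∧ ((R ∨ U) ∨ ¬T) = max(0, a+b−1) on (0.43, 1.00) = 0.43

0.43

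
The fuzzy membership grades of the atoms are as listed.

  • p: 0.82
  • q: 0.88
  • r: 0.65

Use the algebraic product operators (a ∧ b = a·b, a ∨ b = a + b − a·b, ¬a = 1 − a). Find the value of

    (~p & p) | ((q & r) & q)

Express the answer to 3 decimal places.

0.577

~p = 1 − 0.8200 = 0.1800
~p & p = a·b on (0.1800, 0.8200) = 0.1476
q & r = a·b on (0.8800, 0.6500) = 0.5720
(q & r) & q = a·b on (0.5720, 0.8800) = 0.5034
(~p & p) | ((q & r) & q) = a + b − a·b on (0.1476, 0.5034) = 0.5767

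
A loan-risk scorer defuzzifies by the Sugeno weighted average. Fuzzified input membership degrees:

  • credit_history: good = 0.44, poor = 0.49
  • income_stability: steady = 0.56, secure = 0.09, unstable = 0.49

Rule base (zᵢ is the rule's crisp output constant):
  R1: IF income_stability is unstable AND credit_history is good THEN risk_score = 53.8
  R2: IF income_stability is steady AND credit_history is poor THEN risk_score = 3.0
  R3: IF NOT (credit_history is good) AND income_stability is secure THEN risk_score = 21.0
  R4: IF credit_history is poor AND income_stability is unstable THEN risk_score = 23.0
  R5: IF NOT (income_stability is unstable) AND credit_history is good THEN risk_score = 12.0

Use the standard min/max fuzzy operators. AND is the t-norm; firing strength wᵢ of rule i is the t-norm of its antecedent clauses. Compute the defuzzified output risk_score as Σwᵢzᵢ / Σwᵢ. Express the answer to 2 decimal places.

22.35

R1 (z=53.8): unstable=0.49, good=0.44; AND[min(a, b)] → w = 0.44
R2 (z=3.0): steady=0.56, poor=0.49; AND[min(a, b)] → w = 0.49
R3 (z=21.0): ¬good=1−0.44=0.56, secure=0.09; AND[min(a, b)] → w = 0.09
R4 (z=23.0): poor=0.49, unstable=0.49; AND[min(a, b)] → w = 0.49
R5 (z=12.0): ¬unstable=1−0.49=0.51, good=0.44; AND[min(a, b)] → w = 0.44
Weighted average = (0.44·53.8 + 0.49·3.0 + 0.09·21.0 + 0.49·23.0 + 0.44·12.0) / (0.44 + 0.49 + 0.09 + 0.49 + 0.44)
  = 43.5820 / 1.9500 = 22.35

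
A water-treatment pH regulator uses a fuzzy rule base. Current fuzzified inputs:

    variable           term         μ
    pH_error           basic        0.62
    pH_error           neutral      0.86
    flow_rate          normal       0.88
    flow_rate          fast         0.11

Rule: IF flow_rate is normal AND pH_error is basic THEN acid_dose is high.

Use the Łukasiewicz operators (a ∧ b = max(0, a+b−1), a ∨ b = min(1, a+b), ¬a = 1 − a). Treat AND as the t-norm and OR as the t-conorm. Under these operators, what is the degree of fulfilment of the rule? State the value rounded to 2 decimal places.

0.50

firing strength: normal=0.88, basic=0.62; AND[max(0, a+b−1)] → w = 0.50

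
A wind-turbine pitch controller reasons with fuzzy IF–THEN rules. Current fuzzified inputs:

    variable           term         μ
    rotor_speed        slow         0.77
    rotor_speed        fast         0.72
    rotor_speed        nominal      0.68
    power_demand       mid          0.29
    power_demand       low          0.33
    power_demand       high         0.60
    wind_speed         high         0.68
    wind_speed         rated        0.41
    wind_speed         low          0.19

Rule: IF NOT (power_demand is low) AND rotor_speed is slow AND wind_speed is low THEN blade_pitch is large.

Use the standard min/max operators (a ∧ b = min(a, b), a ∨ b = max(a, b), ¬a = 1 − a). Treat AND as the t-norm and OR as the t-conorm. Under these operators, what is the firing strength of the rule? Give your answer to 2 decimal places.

firing strength: ¬low=1−0.33=0.67, slow=0.77, low=0.19; AND[min(a, b)] → w = 0.19

0.19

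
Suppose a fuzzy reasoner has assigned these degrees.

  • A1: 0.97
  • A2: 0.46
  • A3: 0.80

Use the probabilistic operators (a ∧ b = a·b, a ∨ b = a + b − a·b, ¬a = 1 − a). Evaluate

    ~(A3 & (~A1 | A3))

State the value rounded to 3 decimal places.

0.355

~A1 = 1 − 0.9700 = 0.0300
~A1 | A3 = a + b − a·b on (0.0300, 0.8000) = 0.8060
A3 & (~A1 | A3) = a·b on (0.8000, 0.8060) = 0.6448
~(A3 & (~A1 | A3)) = 1 − 0.6448 = 0.3552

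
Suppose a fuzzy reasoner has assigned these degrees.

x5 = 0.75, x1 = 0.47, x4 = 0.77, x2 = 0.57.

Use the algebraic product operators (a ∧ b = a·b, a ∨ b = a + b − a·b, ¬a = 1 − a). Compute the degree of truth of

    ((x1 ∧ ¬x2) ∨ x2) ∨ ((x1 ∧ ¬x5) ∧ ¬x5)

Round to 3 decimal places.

0.667

¬x2 = 1 − 0.5700 = 0.4300
x1 ∧ ¬x2 = a·b on (0.4700, 0.4300) = 0.2021
(x1 ∧ ¬x2) ∨ x2 = a + b − a·b on (0.2021, 0.5700) = 0.6569
¬x5 = 1 − 0.7500 = 0.2500
x1 ∧ ¬x5 = a·b on (0.4700, 0.2500) = 0.1175
¬x5 = 1 − 0.7500 = 0.2500
(x1 ∧ ¬x5) ∧ ¬x5 = a·b on (0.1175, 0.2500) = 0.0294
((x1 ∧ ¬x2) ∨ x2) ∨ ((x1 ∧ ¬x5) ∧ ¬x5) = a + b − a·b on (0.6569, 0.0294) = 0.6670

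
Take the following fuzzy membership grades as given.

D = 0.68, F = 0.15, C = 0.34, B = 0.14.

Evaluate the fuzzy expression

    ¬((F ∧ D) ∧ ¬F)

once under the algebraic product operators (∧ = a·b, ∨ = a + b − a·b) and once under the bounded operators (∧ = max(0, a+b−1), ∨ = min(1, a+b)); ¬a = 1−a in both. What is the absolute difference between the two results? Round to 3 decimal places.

0.087

Under algebraic product:
  F ∧ D = a·b on (0.1500, 0.6800) = 0.1020
  ¬F = 1 − 0.1500 = 0.8500
  (F ∧ D) ∧ ¬F = a·b on (0.1020, 0.8500) = 0.0867
  ¬((F ∧ D) ∧ ¬F) = 1 − 0.0867 = 0.9133
  → value = 0.9133
Under bounded:
  F ∧ D = max(0, a+b−1) on (0.15, 0.68) = 0.00
  ¬F = 1 − 0.15 = 0.85
  (F ∧ D) ∧ ¬F = max(0, a+b−1) on (0.00, 0.85) = 0.00
  ¬((F ∧ D) ∧ ¬F) = 1 − 0.00 = 1.00
  → value = 1.0000
|0.9133 − 1.0000| = 0.087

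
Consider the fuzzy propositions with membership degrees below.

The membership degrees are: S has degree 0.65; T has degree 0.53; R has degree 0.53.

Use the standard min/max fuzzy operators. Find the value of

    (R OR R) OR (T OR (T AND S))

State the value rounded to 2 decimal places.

0.53

R OR R = max(a, b) on (0.53, 0.53) = 0.53
T AND S = min(a, b) on (0.53, 0.65) = 0.53
T OR (T AND S) = max(a, b) on (0.53, 0.53) = 0.53
(R OR R) OR (T OR (T AND S)) = max(a, b) on (0.53, 0.53) = 0.53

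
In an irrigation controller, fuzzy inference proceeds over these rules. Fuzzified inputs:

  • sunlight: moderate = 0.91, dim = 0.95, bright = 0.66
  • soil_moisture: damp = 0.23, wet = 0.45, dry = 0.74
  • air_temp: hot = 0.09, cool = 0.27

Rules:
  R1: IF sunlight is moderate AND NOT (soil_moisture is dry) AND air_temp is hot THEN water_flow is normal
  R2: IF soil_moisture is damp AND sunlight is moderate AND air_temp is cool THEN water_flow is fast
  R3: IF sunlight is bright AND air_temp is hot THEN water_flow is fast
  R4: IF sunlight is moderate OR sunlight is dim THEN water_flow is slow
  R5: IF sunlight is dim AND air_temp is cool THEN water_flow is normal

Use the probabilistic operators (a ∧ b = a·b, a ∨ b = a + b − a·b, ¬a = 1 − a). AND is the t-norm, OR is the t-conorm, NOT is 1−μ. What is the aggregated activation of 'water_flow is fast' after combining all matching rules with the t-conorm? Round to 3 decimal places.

0.113

R1: moderate=0.91, ¬dry=1−0.74=0.26, hot=0.09; AND[a·b] → w = 0.0213
R2: damp=0.23, moderate=0.91, cool=0.27; AND[a·b] → w = 0.0565
R3: bright=0.66, hot=0.09; AND[a·b] → w = 0.0594
R4: moderate=0.91, dim=0.95; OR[a + b − a·b] → w = 0.9955
R5: dim=0.95, cool=0.27; AND[a·b] → w = 0.2565
Rules with consequent 'fast': {R2, R3} → strengths 0.0565, 0.0594
Aggregate via t-conorm [a + b − a·b]: 0.1126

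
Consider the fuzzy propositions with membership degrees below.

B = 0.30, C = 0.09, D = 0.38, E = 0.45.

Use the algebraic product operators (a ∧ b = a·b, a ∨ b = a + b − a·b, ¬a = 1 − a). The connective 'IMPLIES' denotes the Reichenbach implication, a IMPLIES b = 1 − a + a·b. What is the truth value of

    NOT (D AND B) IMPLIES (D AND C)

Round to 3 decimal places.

D AND B = a·b on (0.3800, 0.3000) = 0.1140
NOT (D AND B) = 1 − 0.1140 = 0.8860
D AND C = a·b on (0.3800, 0.0900) = 0.0342
NOT (D AND B) IMPLIES (D AND C)  [Reichenbach: 1 − a + a·b] with a=0.8860, b=0.0342 → 0.1443

0.144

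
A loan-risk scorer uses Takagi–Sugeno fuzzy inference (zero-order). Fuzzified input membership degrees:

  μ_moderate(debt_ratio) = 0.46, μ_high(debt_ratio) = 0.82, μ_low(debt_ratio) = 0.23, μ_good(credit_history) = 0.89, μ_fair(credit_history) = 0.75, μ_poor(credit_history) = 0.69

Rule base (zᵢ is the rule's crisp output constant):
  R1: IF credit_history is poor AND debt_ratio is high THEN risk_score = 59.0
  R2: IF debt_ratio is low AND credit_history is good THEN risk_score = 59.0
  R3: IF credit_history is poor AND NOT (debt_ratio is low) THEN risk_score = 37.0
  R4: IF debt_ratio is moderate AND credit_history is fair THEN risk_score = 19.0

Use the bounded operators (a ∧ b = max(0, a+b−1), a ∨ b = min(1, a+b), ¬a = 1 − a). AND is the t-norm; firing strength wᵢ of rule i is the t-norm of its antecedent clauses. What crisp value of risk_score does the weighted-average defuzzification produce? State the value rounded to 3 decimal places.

R1 (z=59.0): poor=0.69, high=0.82; AND[max(0, a+b−1)] → w = 0.51
R2 (z=59.0): low=0.23, good=0.89; AND[max(0, a+b−1)] → w = 0.12
R3 (z=37.0): poor=0.69, ¬low=1−0.23=0.77; AND[max(0, a+b−1)] → w = 0.46
R4 (z=19.0): moderate=0.46, fair=0.75; AND[max(0, a+b−1)] → w = 0.21
Weighted average = (0.51·59.0 + 0.12·59.0 + 0.46·37.0 + 0.21·19.0) / (0.51 + 0.12 + 0.46 + 0.21)
  = 58.1800 / 1.3000 = 44.754

44.754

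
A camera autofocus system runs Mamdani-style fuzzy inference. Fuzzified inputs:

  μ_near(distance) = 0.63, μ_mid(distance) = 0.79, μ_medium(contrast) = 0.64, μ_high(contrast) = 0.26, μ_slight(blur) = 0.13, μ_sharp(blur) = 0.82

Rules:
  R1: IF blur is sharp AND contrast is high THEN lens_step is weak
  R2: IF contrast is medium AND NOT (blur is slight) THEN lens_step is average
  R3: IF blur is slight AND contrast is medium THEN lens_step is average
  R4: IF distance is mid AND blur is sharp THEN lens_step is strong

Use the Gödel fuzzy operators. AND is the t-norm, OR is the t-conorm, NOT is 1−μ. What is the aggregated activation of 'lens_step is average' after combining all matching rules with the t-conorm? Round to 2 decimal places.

0.64

R1: sharp=0.82, high=0.26; AND[min(a, b)] → w = 0.26
R2: medium=0.64, ¬slight=1−0.13=0.87; AND[min(a, b)] → w = 0.64
R3: slight=0.13, medium=0.64; AND[min(a, b)] → w = 0.13
R4: mid=0.79, sharp=0.82; AND[min(a, b)] → w = 0.79
Rules with consequent 'average': {R2, R3} → strengths 0.64, 0.13
Aggregate via t-conorm [max(a, b)]: 0.64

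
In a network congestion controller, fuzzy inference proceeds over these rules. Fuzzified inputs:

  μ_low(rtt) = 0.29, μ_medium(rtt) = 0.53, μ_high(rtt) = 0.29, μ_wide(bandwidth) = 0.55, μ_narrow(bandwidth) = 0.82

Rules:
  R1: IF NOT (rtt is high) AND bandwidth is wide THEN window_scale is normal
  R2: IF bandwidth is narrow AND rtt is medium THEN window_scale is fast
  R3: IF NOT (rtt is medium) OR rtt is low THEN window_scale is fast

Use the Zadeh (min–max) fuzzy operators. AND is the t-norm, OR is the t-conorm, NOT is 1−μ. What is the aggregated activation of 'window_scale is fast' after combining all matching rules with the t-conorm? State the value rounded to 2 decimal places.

R1: ¬high=1−0.29=0.71, wide=0.55; AND[min(a, b)] → w = 0.55
R2: narrow=0.82, medium=0.53; AND[min(a, b)] → w = 0.53
R3: ¬medium=1−0.53=0.47, low=0.29; OR[max(a, b)] → w = 0.47
Rules with consequent 'fast': {R2, R3} → strengths 0.53, 0.47
Aggregate via t-conorm [max(a, b)]: 0.53

0.53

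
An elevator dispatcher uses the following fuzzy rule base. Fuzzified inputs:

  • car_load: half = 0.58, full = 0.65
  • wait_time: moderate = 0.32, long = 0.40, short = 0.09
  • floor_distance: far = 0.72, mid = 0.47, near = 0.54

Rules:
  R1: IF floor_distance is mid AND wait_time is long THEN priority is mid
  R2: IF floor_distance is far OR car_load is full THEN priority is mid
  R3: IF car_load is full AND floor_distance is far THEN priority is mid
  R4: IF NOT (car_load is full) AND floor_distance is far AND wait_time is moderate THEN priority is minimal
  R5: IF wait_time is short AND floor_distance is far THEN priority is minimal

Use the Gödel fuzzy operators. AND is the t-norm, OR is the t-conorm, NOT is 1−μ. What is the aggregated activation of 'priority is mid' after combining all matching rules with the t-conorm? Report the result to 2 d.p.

R1: mid=0.47, long=0.40; AND[min(a, b)] → w = 0.40
R2: far=0.72, full=0.65; OR[max(a, b)] → w = 0.72
R3: full=0.65, far=0.72; AND[min(a, b)] → w = 0.65
R4: ¬full=1−0.65=0.35, far=0.72, moderate=0.32; AND[min(a, b)] → w = 0.32
R5: short=0.09, far=0.72; AND[min(a, b)] → w = 0.09
Rules with consequent 'mid': {R1, R2, R3} → strengths 0.40, 0.72, 0.65
Aggregate via t-conorm [max(a, b)]: 0.72

0.72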